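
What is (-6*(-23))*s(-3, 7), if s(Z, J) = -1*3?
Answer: -414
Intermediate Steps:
s(Z, J) = -3
(-6*(-23))*s(-3, 7) = -6*(-23)*(-3) = 138*(-3) = -414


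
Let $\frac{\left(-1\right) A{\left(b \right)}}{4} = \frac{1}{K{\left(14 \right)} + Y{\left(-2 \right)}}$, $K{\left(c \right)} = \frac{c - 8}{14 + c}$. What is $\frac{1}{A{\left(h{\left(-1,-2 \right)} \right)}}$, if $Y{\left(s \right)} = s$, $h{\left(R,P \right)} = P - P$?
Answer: $\frac{25}{56} \approx 0.44643$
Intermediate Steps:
$h{\left(R,P \right)} = 0$
$K{\left(c \right)} = \frac{-8 + c}{14 + c}$
$A{\left(b \right)} = \frac{56}{25}$ ($A{\left(b \right)} = - \frac{4}{\frac{-8 + 14}{14 + 14} - 2} = - \frac{4}{\frac{1}{28} \cdot 6 - 2} = - \frac{4}{\frac{3}{14} - 2} = - \frac{4}{- \frac{25}{14}} = \left(-4\right) \left(- \frac{14}{25}\right) = \frac{56}{25}$)
$\frac{1}{A{\left(h{\left(-1,-2 \right)} \right)}} = \frac{1}{\frac{56}{25}} = \frac{25}{56}$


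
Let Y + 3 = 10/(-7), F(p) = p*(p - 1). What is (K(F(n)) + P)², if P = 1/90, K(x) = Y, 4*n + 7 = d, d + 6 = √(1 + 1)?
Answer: 7745089/396900 ≈ 19.514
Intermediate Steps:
d = -6 + √2 (d = -6 + √(1 + 1) = -6 + √2 ≈ -4.5858)
n = -13/4 + √2/4 (n = -7/4 + (-6 + √2)/4 = -7/4 + (-3/2 + √2/4) = -13/4 + √2/4 ≈ -2.8964)
F(p) = p*(-1 + p)
Y = -31/7 (Y = -3 + 10/(-7) = -3 + 10*(-⅐) = -3 - 10/7 = -31/7 ≈ -4.4286)
K(x) = -31/7
P = 1/90 ≈ 0.011111
(K(F(n)) + P)² = (-31/7 + 1/90)² = (-2783/630)² = 7745089/396900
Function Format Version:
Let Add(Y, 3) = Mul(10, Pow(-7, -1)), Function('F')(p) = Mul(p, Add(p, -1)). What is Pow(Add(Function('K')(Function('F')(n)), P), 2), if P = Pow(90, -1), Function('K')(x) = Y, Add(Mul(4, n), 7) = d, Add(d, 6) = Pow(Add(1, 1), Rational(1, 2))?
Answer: Rational(7745089, 396900) ≈ 19.514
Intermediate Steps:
d = Add(-6, Pow(2, Rational(1, 2))) (d = Add(-6, Pow(Add(1, 1), Rational(1, 2))) = Add(-6, Pow(2, Rational(1, 2))) ≈ -4.5858)
n = Add(Rational(-13, 4), Mul(Rational(1, 4), Pow(2, Rational(1, 2)))) (n = Add(Rational(-7, 4), Mul(Rational(1, 4), Add(-6, Pow(2, Rational(1, 2))))) = Add(Rational(-7, 4), Add(Rational(-3, 2), Mul(Rational(1, 4), Pow(2, Rational(1, 2))))) = Add(Rational(-13, 4), Mul(Rational(1, 4), Pow(2, Rational(1, 2)))) ≈ -2.8964)
Function('F')(p) = Mul(p, Add(-1, p))
Y = Rational(-31, 7) (Y = Add(-3, Mul(10, Pow(-7, -1))) = Add(-3, Mul(10, Rational(-1, 7))) = Add(-3, Rational(-10, 7)) = Rational(-31, 7) ≈ -4.4286)
Function('K')(x) = Rational(-31, 7)
P = Rational(1, 90) ≈ 0.011111
Pow(Add(Function('K')(Function('F')(n)), P), 2) = Pow(Add(Rational(-31, 7), Rational(1, 90)), 2) = Pow(Rational(-2783, 630), 2) = Rational(7745089, 396900)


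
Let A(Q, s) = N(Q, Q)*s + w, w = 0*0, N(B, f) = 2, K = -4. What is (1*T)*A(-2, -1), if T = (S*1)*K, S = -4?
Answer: -32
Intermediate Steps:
T = 16 (T = -4*1*(-4) = -4*(-4) = 16)
w = 0
A(Q, s) = 2*s (A(Q, s) = 2*s + 0 = 2*s)
(1*T)*A(-2, -1) = (1*16)*(2*(-1)) = 16*(-2) = -32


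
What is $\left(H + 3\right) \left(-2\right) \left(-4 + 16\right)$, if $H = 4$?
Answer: $-168$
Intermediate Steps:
$\left(H + 3\right) \left(-2\right) \left(-4 + 16\right) = \left(4 + 3\right) \left(-2\right) \left(-4 + 16\right) = 7 \left(-2\right) 12 = \left(-14\right) 12 = -168$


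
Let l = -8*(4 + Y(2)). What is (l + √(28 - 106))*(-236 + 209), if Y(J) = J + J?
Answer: 1728 - 27*I*√78 ≈ 1728.0 - 238.46*I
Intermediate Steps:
Y(J) = 2*J
l = -64 (l = -8*(4 + 2*2) = -8*(4 + 4) = -8*8 = -64)
(l + √(28 - 106))*(-236 + 209) = (-64 + √(28 - 106))*(-236 + 209) = (-64 + √(-78))*(-27) = (-64 + I*√78)*(-27) = 1728 - 27*I*√78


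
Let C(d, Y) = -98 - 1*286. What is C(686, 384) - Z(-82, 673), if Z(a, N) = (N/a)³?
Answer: 93095905/551368 ≈ 168.85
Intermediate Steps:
Z(a, N) = N³/a³
C(d, Y) = -384 (C(d, Y) = -98 - 286 = -384)
C(686, 384) - Z(-82, 673) = -384 - 673³/(-82)³ = -384 - 304821217*(-1)/551368 = -384 - 1*(-304821217/551368) = -384 + 304821217/551368 = 93095905/551368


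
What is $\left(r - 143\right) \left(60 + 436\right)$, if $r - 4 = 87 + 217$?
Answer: $81840$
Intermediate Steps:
$r = 308$ ($r = 4 + \left(87 + 217\right) = 4 + 304 = 308$)
$\left(r - 143\right) \left(60 + 436\right) = \left(308 - 143\right) \left(60 + 436\right) = 165 \cdot 496 = 81840$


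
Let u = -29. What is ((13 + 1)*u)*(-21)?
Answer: 8526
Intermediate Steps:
((13 + 1)*u)*(-21) = ((13 + 1)*(-29))*(-21) = (14*(-29))*(-21) = -406*(-21) = 8526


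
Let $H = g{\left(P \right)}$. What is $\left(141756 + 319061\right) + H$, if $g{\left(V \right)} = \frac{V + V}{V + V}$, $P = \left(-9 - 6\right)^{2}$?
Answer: $460818$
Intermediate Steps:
$P = 225$ ($P = \left(-15\right)^{2} = 225$)
$g{\left(V \right)} = 1$ ($g{\left(V \right)} = \frac{2 V}{2 V} = 2 V \frac{1}{2 V} = 1$)
$H = 1$
$\left(141756 + 319061\right) + H = \left(141756 + 319061\right) + 1 = 460817 + 1 = 460818$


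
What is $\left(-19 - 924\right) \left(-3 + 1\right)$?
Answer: $1886$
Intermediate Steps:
$\left(-19 - 924\right) \left(-3 + 1\right) = \left(-19 - 924\right) \left(-2\right) = \left(-943\right) \left(-2\right) = 1886$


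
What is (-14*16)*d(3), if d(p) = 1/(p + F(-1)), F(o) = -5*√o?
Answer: -336/17 - 560*I/17 ≈ -19.765 - 32.941*I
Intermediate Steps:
d(p) = 1/(p - 5*I)
(-14*16)*d(3) = (-14*16)/(3 - 5*I) = -112*(3 + 5*I)/17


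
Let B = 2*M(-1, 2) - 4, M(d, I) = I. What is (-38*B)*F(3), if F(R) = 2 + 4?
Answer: 0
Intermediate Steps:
F(R) = 6
B = 0 (B = 2*2 - 4 = 4 - 4 = 0)
(-38*B)*F(3) = -38*0*6 = 0*6 = 0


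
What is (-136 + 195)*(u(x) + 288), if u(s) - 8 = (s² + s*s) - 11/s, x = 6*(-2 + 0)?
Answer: 414121/12 ≈ 34510.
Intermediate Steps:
x = -12 (x = 6*(-2) = -12)
u(s) = 8 - 11/s + 2*s² (u(s) = 8 + ((s² + s*s) - 11/s) = 8 + ((s² + s²) - 11/s) = 8 + (2*s² - 11/s) = 8 + (-11/s + 2*s²) = 8 - 11/s + 2*s²)
(-136 + 195)*(u(x) + 288) = (-136 + 195)*((8 - 11/(-12) + 2*(-12)²) + 288) = 59*((8 - 11*(-1/12) + 2*144) + 288) = 59*((8 + 11/12 + 288) + 288) = 59*(3563/12 + 288) = 59*(7019/12) = 414121/12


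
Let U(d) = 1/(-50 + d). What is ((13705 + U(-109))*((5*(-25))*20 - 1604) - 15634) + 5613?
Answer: -2981531705/53 ≈ -5.6255e+7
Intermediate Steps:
((13705 + U(-109))*((5*(-25))*20 - 1604) - 15634) + 5613 = ((13705 + 1/(-50 - 109))*((5*(-25))*20 - 1604) - 15634) + 5613 = ((13705 + 1/(-159))*(-125*20 - 1604) - 15634) + 5613 = ((13705 - 1/159)*(-2500 - 1604) - 15634) + 5613 = ((2179094/159)*(-4104) - 15634) + 5613 = (-2981000592/53 - 15634) + 5613 = -2981829194/53 + 5613 = -2981531705/53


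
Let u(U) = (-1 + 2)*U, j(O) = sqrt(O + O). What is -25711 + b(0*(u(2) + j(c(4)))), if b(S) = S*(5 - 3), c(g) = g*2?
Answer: -25711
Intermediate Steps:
c(g) = 2*g
j(O) = sqrt(2)*sqrt(O) (j(O) = sqrt(2*O) = sqrt(2)*sqrt(O))
u(U) = U (u(U) = 1*U = U)
b(S) = 2*S (b(S) = S*2 = 2*S)
-25711 + b(0*(u(2) + j(c(4)))) = -25711 + 2*(0*(2 + sqrt(2)*sqrt(2*4))) = -25711 + 2*(0*(2 + sqrt(2)*sqrt(8))) = -25711 + 2*(0*(2 + sqrt(2)*(2*sqrt(2)))) = -25711 + 2*(0*(2 + 4)) = -25711 + 2*(0*6) = -25711 + 2*0 = -25711 + 0 = -25711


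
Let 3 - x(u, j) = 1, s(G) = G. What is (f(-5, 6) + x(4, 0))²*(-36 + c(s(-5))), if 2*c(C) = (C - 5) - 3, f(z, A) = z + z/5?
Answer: -680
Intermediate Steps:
x(u, j) = 2 (x(u, j) = 3 - 1*1 = 3 - 1 = 2)
f(z, A) = 6*z/5 (f(z, A) = z + z*(⅕) = z + z/5 = 6*z/5)
c(C) = -4 + C/2 (c(C) = ((C - 5) - 3)/2 = ((-5 + C) - 3)/2 = (-8 + C)/2 = -4 + C/2)
(f(-5, 6) + x(4, 0))²*(-36 + c(s(-5))) = ((6/5)*(-5) + 2)²*(-36 + (-4 + (½)*(-5))) = (-6 + 2)²*(-36 + (-4 - 5/2)) = (-4)²*(-36 - 13/2) = 16*(-85/2) = -680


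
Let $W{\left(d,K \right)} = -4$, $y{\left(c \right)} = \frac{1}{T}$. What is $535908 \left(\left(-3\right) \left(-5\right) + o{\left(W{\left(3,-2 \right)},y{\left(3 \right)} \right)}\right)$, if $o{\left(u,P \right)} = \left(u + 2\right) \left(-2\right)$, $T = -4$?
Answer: $10182252$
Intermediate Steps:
$y{\left(c \right)} = - \frac{1}{4}$ ($y{\left(c \right)} = \frac{1}{-4} = - \frac{1}{4}$)
$o{\left(u,P \right)} = -4 - 2 u$ ($o{\left(u,P \right)} = \left(2 + u\right) \left(-2\right) = -4 - 2 u$)
$535908 \left(\left(-3\right) \left(-5\right) + o{\left(W{\left(3,-2 \right)},y{\left(3 \right)} \right)}\right) = 535908 \left(\left(-3\right) \left(-5\right) - -4\right) = 535908 \left(15 + \left(-4 + 8\right)\right) = 535908 \left(15 + 4\right) = 535908 \cdot 19 = 10182252$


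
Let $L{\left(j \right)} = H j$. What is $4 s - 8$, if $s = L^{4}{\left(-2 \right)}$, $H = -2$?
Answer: $1016$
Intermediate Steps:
$L{\left(j \right)} = - 2 j$
$s = 256$ ($s = \left(\left(-2\right) \left(-2\right)\right)^{4} = 4^{4} = 256$)
$4 s - 8 = 4 \cdot 256 - 8 = 1024 - 8 = 1016$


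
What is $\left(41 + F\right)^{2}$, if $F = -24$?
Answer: $289$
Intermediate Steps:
$\left(41 + F\right)^{2} = \left(41 - 24\right)^{2} = 17^{2} = 289$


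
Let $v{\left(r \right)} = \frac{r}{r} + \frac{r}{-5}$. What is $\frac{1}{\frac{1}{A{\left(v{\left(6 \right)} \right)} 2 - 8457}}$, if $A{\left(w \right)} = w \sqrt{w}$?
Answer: $-8457 - \frac{2 i \sqrt{5}}{25} \approx -8457.0 - 0.17889 i$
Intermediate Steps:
$v{\left(r \right)} = 1 - \frac{r}{5}$ ($v{\left(r \right)} = 1 + r \left(- \frac{1}{5}\right) = 1 - \frac{r}{5}$)
$A{\left(w \right)} = w^{\frac{3}{2}}$
$\frac{1}{\frac{1}{A{\left(v{\left(6 \right)} \right)} 2 - 8457}} = \frac{1}{\frac{1}{\left(1 - \frac{6}{5}\right)^{\frac{3}{2}} \cdot 2 - 8457}} = \frac{1}{\frac{1}{\left(- \frac{1}{5}\right)^{\frac{3}{2}} \cdot 2 - 8457}} = \frac{1}{\frac{1}{- \frac{i \sqrt{5}}{25} \cdot 2 - 8457}} = \frac{1}{\frac{1}{- \frac{2 i \sqrt{5}}{25} - 8457}} = \frac{1}{\frac{1}{-8457 - \frac{2 i \sqrt{5}}{25}}} = -8457 - \frac{2 i \sqrt{5}}{25}$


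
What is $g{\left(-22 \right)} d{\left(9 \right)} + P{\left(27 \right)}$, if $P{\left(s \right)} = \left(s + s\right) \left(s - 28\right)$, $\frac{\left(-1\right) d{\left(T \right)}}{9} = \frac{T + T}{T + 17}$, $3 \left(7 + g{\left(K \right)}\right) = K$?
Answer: $\frac{459}{13} \approx 35.308$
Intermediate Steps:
$g{\left(K \right)} = -7 + \frac{K}{3}$
$d{\left(T \right)} = - \frac{18 T}{17 + T}$ ($d{\left(T \right)} = - 9 \frac{T + T}{T + 17} = - 9 \frac{2 T}{17 + T} = - \frac{18 T}{17 + T}$)
$P{\left(s \right)} = 2 s \left(-28 + s\right)$
$g{\left(-22 \right)} d{\left(9 \right)} + P{\left(27 \right)} = \left(-7 + \frac{1}{3} \left(-22\right)\right) \left(\left(-18\right) 9 \frac{1}{17 + 9}\right) + 2 \cdot 27 \left(-28 + 27\right) = \left(-7 - \frac{22}{3}\right) \left(\left(-18\right) 9 \cdot \frac{1}{26}\right) + 2 \cdot 27 \left(-1\right) = - \frac{43 \left(\left(-18\right) 9 \cdot \frac{1}{26}\right)}{3} - 54 = \left(- \frac{43}{3}\right) \left(- \frac{81}{13}\right) - 54 = \frac{1161}{13} - 54 = \frac{459}{13}$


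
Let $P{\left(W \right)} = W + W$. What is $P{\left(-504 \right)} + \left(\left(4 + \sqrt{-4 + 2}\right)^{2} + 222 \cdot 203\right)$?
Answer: $44072 + 8 i \sqrt{2} \approx 44072.0 + 11.314 i$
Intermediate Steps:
$P{\left(W \right)} = 2 W$
$P{\left(-504 \right)} + \left(\left(4 + \sqrt{-4 + 2}\right)^{2} + 222 \cdot 203\right) = 2 \left(-504\right) + \left(\left(4 + \sqrt{-4 + 2}\right)^{2} + 222 \cdot 203\right) = -1008 + \left(\left(4 + \sqrt{-2}\right)^{2} + 45066\right) = -1008 + \left(\left(4 + i \sqrt{2}\right)^{2} + 45066\right) = -1008 + \left(45066 + \left(4 + i \sqrt{2}\right)^{2}\right) = 44058 + \left(4 + i \sqrt{2}\right)^{2}$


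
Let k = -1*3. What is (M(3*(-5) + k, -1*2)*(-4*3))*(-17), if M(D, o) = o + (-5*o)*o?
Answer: -4488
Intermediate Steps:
k = -3
M(D, o) = o - 5*o²
(M(3*(-5) + k, -1*2)*(-4*3))*(-17) = (((-1*2)*(1 - (-5)*2))*(-4*3))*(-17) = (-2*(1 - 5*(-2))*(-12))*(-17) = (-2*(1 + 10)*(-12))*(-17) = (-2*11*(-12))*(-17) = -22*(-12)*(-17) = 264*(-17) = -4488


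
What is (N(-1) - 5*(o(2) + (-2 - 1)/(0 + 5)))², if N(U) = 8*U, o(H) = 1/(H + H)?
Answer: 625/16 ≈ 39.063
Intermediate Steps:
o(H) = 1/(2*H)
(N(-1) - 5*(o(2) + (-2 - 1)/(0 + 5)))² = (8*(-1) - 5*((½)/2 + (-2 - 1)/(0 + 5)))² = (-8 - 5*((½)*(½) - 3/5))² = (-8 - 5*(¼ - 3*⅕))² = (-8 - 5*(¼ - ⅗))² = (-8 - 5*(-7/20))² = (-8 + 7/4)² = (-25/4)² = 625/16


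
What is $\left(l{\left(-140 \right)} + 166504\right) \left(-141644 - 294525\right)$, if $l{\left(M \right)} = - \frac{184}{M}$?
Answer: $- \frac{2541855974934}{35} \approx -7.2625 \cdot 10^{10}$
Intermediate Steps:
$\left(l{\left(-140 \right)} + 166504\right) \left(-141644 - 294525\right) = \left(- \frac{184}{-140} + 166504\right) \left(-141644 - 294525\right) = \left(\left(-184\right) \left(- \frac{1}{140}\right) + 166504\right) \left(-436169\right) = \left(\frac{46}{35} + 166504\right) \left(-436169\right) = \frac{5827686}{35} \left(-436169\right) = - \frac{2541855974934}{35}$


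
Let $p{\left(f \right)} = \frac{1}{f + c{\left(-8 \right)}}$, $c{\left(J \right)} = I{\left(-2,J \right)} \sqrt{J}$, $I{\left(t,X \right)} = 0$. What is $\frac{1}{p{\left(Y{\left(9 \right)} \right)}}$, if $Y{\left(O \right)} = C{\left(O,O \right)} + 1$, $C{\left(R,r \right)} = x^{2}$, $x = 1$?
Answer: $2$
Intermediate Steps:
$c{\left(J \right)} = 0$ ($c{\left(J \right)} = 0 \sqrt{J} = 0$)
$C{\left(R,r \right)} = 1$ ($C{\left(R,r \right)} = 1^{2} = 1$)
$Y{\left(O \right)} = 2$ ($Y{\left(O \right)} = 1 + 1 = 2$)
$p{\left(f \right)} = \frac{1}{f}$ ($p{\left(f \right)} = \frac{1}{f + 0} = \frac{1}{f}$)
$\frac{1}{p{\left(Y{\left(9 \right)} \right)}} = \frac{1}{\frac{1}{2}} = 2$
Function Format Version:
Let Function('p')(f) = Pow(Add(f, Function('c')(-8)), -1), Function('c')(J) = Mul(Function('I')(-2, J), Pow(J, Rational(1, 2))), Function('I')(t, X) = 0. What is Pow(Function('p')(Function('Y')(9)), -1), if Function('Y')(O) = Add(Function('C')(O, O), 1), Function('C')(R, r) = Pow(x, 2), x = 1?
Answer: 2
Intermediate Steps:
Function('c')(J) = 0 (Function('c')(J) = Mul(0, Pow(J, Rational(1, 2))) = 0)
Function('C')(R, r) = 1 (Function('C')(R, r) = Pow(1, 2) = 1)
Function('Y')(O) = 2 (Function('Y')(O) = Add(1, 1) = 2)
Function('p')(f) = Pow(f, -1) (Function('p')(f) = Pow(Add(f, 0), -1) = Pow(f, -1))
Pow(Function('p')(Function('Y')(9)), -1) = Pow(Pow(2, -1), -1) = Pow(Rational(1, 2), -1) = 2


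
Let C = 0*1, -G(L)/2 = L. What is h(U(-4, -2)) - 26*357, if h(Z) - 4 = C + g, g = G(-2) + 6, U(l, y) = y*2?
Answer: -9268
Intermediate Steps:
G(L) = -2*L
C = 0
U(l, y) = 2*y
g = 10 (g = -2*(-2) + 6 = 4 + 6 = 10)
h(Z) = 14 (h(Z) = 4 + (0 + 10) = 4 + 10 = 14)
h(U(-4, -2)) - 26*357 = 14 - 26*357 = 14 - 9282 = -9268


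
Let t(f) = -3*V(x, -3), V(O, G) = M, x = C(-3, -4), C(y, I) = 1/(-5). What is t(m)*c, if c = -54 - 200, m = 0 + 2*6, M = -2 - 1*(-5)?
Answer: 2286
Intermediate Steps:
C(y, I) = -⅕
x = -⅕ ≈ -0.20000
M = 3 (M = -2 + 5 = 3)
V(O, G) = 3
m = 12 (m = 0 + 12 = 12)
t(f) = -9 (t(f) = -3*3 = -9)
c = -254
t(m)*c = -9*(-254) = 2286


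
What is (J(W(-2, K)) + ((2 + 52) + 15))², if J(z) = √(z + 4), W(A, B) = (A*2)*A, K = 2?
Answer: 4773 + 276*√3 ≈ 5251.0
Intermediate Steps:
W(A, B) = 2*A² (W(A, B) = (2*A)*A = 2*A²)
J(z) = √(4 + z)
(J(W(-2, K)) + ((2 + 52) + 15))² = (√(4 + 2*(-2)²) + ((2 + 52) + 15))² = (√(4 + 2*4) + (54 + 15))² = (√(4 + 8) + 69)² = (√12 + 69)² = (2*√3 + 69)² = (69 + 2*√3)²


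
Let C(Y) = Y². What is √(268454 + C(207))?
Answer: √311303 ≈ 557.95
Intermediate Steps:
√(268454 + C(207)) = √(268454 + 207²) = √(268454 + 42849) = √311303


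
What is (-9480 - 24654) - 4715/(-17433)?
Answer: -595053307/17433 ≈ -34134.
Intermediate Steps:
(-9480 - 24654) - 4715/(-17433) = -34134 - 4715*(-1/17433) = -34134 + 4715/17433 = -595053307/17433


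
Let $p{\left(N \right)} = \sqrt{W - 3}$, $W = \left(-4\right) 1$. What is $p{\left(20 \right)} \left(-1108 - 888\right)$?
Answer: $- 1996 i \sqrt{7} \approx - 5280.9 i$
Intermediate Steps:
$W = -4$
$p{\left(N \right)} = i \sqrt{7}$ ($p{\left(N \right)} = \sqrt{-4 - 3} = \sqrt{-7} = i \sqrt{7}$)
$p{\left(20 \right)} \left(-1108 - 888\right) = i \sqrt{7} \left(-1108 - 888\right) = i \sqrt{7} \left(-1996\right) = - 1996 i \sqrt{7}$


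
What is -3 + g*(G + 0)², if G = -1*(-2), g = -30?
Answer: -123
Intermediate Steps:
G = 2
-3 + g*(G + 0)² = -3 - 30*(2 + 0)² = -3 - 30*2² = -3 - 30*4 = -3 - 120 = -123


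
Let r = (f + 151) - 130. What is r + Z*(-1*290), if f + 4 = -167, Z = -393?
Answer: 113820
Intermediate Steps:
f = -171 (f = -4 - 167 = -171)
r = -150 (r = (-171 + 151) - 130 = -20 - 130 = -150)
r + Z*(-1*290) = -150 - (-393)*290 = -150 - 393*(-290) = -150 + 113970 = 113820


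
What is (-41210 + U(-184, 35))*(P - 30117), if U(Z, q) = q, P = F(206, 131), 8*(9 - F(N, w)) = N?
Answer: 4963028625/4 ≈ 1.2408e+9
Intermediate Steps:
F(N, w) = 9 - N/8
P = -67/4 (P = 9 - 1/8*206 = 9 - 103/4 = -67/4 ≈ -16.750)
(-41210 + U(-184, 35))*(P - 30117) = (-41210 + 35)*(-67/4 - 30117) = -41175*(-120535/4) = 4963028625/4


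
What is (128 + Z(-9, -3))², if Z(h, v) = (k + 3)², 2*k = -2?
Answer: 17424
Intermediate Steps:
k = -1 (k = (½)*(-2) = -1)
Z(h, v) = 4 (Z(h, v) = (-1 + 3)² = 2² = 4)
(128 + Z(-9, -3))² = (128 + 4)² = 132² = 17424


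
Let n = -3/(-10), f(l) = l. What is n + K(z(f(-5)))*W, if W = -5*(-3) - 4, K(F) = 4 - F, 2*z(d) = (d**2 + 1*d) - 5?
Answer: -191/5 ≈ -38.200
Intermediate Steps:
z(d) = -5/2 + d/2 + d**2/2 (z(d) = ((d**2 + 1*d) - 5)/2 = ((d**2 + d) - 5)/2 = ((d + d**2) - 5)/2 = (-5 + d + d**2)/2 = -5/2 + d/2 + d**2/2)
W = 11 (W = 15 - 4 = 11)
n = 3/10 (n = -3*(-1/10) = 3/10 ≈ 0.30000)
n + K(z(f(-5)))*W = 3/10 + (4 - (-5/2 + (1/2)*(-5) + (1/2)*(-5)**2))*11 = 3/10 + (4 - (-5/2 - 5/2 + (1/2)*25))*11 = 3/10 + (4 - (-5/2 - 5/2 + 25/2))*11 = 3/10 + (4 - 1*15/2)*11 = 3/10 + (4 - 15/2)*11 = 3/10 - 7/2*11 = 3/10 - 77/2 = -191/5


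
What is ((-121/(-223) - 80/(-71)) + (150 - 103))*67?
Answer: 51628994/15833 ≈ 3260.8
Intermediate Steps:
((-121/(-223) - 80/(-71)) + (150 - 103))*67 = ((-121*(-1/223) - 80*(-1/71)) + 47)*67 = ((121/223 + 80/71) + 47)*67 = (26431/15833 + 47)*67 = (770582/15833)*67 = 51628994/15833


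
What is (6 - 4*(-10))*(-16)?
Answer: -736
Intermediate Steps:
(6 - 4*(-10))*(-16) = (6 + 40)*(-16) = 46*(-16) = -736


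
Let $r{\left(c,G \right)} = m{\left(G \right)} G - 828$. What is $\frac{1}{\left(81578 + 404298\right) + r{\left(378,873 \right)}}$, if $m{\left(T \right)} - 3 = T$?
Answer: $\frac{1}{1249796} \approx 8.0013 \cdot 10^{-7}$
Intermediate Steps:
$m{\left(T \right)} = 3 + T$
$r{\left(c,G \right)} = -828 + G \left(3 + G\right)$ ($r{\left(c,G \right)} = \left(3 + G\right) G - 828 = G \left(3 + G\right) - 828 = -828 + G \left(3 + G\right)$)
$\frac{1}{\left(81578 + 404298\right) + r{\left(378,873 \right)}} = \frac{1}{\left(81578 + 404298\right) - \left(828 - 873 \left(3 + 873\right)\right)} = \frac{1}{485876 + \left(-828 + 873 \cdot 876\right)} = \frac{1}{485876 + \left(-828 + 764748\right)} = \frac{1}{485876 + 763920} = \frac{1}{1249796}$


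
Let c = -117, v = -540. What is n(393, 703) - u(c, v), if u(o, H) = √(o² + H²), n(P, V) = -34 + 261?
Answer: 227 - 9*√3769 ≈ -325.53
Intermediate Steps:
n(P, V) = 227
u(o, H) = √(H² + o²)
n(393, 703) - u(c, v) = 227 - √((-540)² + (-117)²) = 227 - √(291600 + 13689) = 227 - √305289 = 227 - 9*√3769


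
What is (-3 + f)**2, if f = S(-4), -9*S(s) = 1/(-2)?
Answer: 2809/324 ≈ 8.6698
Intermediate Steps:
S(s) = 1/18 (S(s) = -1/9/(-2) = -1/9*(-1/2) = 1/18)
f = 1/18 ≈ 0.055556
(-3 + f)**2 = (-3 + 1/18)**2 = (-53/18)**2 = 2809/324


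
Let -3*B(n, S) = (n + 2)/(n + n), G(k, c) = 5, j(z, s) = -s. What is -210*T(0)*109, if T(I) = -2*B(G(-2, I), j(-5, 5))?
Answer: -10682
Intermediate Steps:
B(n, S) = -(2 + n)/(6*n) (B(n, S) = -(n + 2)/(3*(n + n)) = -(2 + n)/(3*(2*n)) = -(2 + n)*1/(2*n)/3 = -(2 + n)/(6*n))
T(I) = 7/15 (T(I) = -(-2 - 1*5)/(3*5) = -(-2 - 5)/(3*5) = -(-7)/(3*5) = -2*(-7/30) = 7/15)
-210*T(0)*109 = -210*7/15*109 = -98*109 = -10682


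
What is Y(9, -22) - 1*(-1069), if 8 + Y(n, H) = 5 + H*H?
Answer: 1550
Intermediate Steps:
Y(n, H) = -3 + H² (Y(n, H) = -8 + (5 + H*H) = -8 + (5 + H²) = -3 + H²)
Y(9, -22) - 1*(-1069) = (-3 + (-22)²) - 1*(-1069) = (-3 + 484) + 1069 = 481 + 1069 = 1550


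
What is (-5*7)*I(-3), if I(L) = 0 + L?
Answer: 105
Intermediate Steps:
I(L) = L
(-5*7)*I(-3) = -5*7*(-3) = -35*(-3) = 105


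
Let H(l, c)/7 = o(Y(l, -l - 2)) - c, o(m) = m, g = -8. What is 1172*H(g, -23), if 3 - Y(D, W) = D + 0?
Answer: 278936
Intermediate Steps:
Y(D, W) = 3 - D (Y(D, W) = 3 - (D + 0) = 3 - D)
H(l, c) = 21 - 7*c - 7*l (H(l, c) = 7*((3 - l) - c) = 7*(3 - c - l) = 21 - 7*c - 7*l)
1172*H(g, -23) = 1172*(21 - 7*(-23) - 7*(-8)) = 1172*(21 + 161 + 56) = 1172*238 = 278936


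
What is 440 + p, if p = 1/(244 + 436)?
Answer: 299201/680 ≈ 440.00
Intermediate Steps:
p = 1/680 ≈ 0.0014706
440 + p = 440 + 1/680 = 299201/680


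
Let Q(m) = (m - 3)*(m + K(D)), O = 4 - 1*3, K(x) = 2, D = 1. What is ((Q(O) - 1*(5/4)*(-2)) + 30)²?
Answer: 2809/4 ≈ 702.25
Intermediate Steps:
O = 1 (O = 4 - 3 = 1)
Q(m) = (-3 + m)*(2 + m) (Q(m) = (m - 3)*(m + 2) = (-3 + m)*(2 + m))
((Q(O) - 1*(5/4)*(-2)) + 30)² = (((-6 + 1² - 1*1) - 1*(5/4)*(-2)) + 30)² = (((-6 + 1 - 1) - 1*(5*(¼))*(-2)) + 30)² = ((-6 - 1*(5/4)*(-2)) + 30)² = ((-6 - 5*(-2)/4) + 30)² = ((-6 - 1*(-5/2)) + 30)² = ((-6 + 5/2) + 30)² = (-7/2 + 30)² = (53/2)² = 2809/4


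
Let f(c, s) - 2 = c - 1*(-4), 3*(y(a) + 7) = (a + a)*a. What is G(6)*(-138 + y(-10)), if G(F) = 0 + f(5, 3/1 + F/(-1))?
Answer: -2585/3 ≈ -861.67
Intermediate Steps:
y(a) = -7 + 2*a**2/3 (y(a) = -7 + ((a + a)*a)/3 = -7 + ((2*a)*a)/3 = -7 + (2*a**2)/3 = -7 + 2*a**2/3)
f(c, s) = 6 + c (f(c, s) = 2 + (c - 1*(-4)) = 2 + (c + 4) = 2 + (4 + c) = 6 + c)
G(F) = 11 (G(F) = 0 + (6 + 5) = 0 + 11 = 11)
G(6)*(-138 + y(-10)) = 11*(-138 + (-7 + (2/3)*(-10)**2)) = 11*(-138 + (-7 + (2/3)*100)) = 11*(-138 + (-7 + 200/3)) = 11*(-138 + 179/3) = 11*(-235/3) = -2585/3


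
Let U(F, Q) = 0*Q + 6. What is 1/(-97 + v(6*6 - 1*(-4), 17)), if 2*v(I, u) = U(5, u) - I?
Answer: -1/114 ≈ -0.0087719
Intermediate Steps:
U(F, Q) = 6 (U(F, Q) = 0 + 6 = 6)
v(I, u) = 3 - I/2 (v(I, u) = (6 - I)/2 = 3 - I/2)
1/(-97 + v(6*6 - 1*(-4), 17)) = 1/(-97 + (3 - (6*6 - 1*(-4))/2)) = 1/(-97 + (3 - (36 + 4)/2)) = 1/(-97 + (3 - ½*40)) = 1/(-97 + (3 - 20)) = 1/(-97 - 17) = 1/(-114) = -1/114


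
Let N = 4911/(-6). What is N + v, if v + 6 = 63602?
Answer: 125555/2 ≈ 62778.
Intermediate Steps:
v = 63596 (v = -6 + 63602 = 63596)
N = -1637/2 (N = 4911*(-⅙) = -1637/2 ≈ -818.50)
N + v = -1637/2 + 63596 = 125555/2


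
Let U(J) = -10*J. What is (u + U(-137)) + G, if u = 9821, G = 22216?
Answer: 33407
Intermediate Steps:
(u + U(-137)) + G = (9821 - 10*(-137)) + 22216 = (9821 + 1370) + 22216 = 11191 + 22216 = 33407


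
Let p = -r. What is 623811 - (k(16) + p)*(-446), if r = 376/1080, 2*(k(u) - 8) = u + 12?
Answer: 85518143/135 ≈ 6.3347e+5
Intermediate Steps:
k(u) = 14 + u/2 (k(u) = 8 + (u + 12)/2 = 8 + (12 + u)/2 = 8 + (6 + u/2) = 14 + u/2)
r = 47/135 (r = 376*(1/1080) = 47/135 ≈ 0.34815)
p = -47/135 (p = -1*47/135 = -47/135 ≈ -0.34815)
623811 - (k(16) + p)*(-446) = 623811 - ((14 + (1/2)*16) - 47/135)*(-446) = 623811 - ((14 + 8) - 47/135)*(-446) = 623811 - (22 - 47/135)*(-446) = 623811 - 2923*(-446)/135 = 623811 - 1*(-1303658/135) = 623811 + 1303658/135 = 85518143/135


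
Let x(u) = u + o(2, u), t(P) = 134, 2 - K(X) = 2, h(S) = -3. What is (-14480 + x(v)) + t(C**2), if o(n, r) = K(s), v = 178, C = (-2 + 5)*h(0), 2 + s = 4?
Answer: -14168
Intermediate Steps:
s = 2 (s = -2 + 4 = 2)
C = -9 (C = (-2 + 5)*(-3) = 3*(-3) = -9)
K(X) = 0 (K(X) = 2 - 1*2 = 2 - 2 = 0)
o(n, r) = 0
x(u) = u (x(u) = u + 0 = u)
(-14480 + x(v)) + t(C**2) = (-14480 + 178) + 134 = -14302 + 134 = -14168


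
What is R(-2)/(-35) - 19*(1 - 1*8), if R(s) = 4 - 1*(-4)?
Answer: 4647/35 ≈ 132.77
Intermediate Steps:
R(s) = 8 (R(s) = 4 + 4 = 8)
R(-2)/(-35) - 19*(1 - 1*8) = 8/(-35) - 19*(1 - 1*8) = 8*(-1/35) - 19*(1 - 8) = -8/35 - 19*(-7) = -8/35 + 133 = 4647/35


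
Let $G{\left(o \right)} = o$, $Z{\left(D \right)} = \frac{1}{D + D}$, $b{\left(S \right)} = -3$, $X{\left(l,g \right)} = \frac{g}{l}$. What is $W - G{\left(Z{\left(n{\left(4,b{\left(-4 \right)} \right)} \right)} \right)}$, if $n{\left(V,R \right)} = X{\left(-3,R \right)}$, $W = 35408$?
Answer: $\frac{70815}{2} \approx 35408.0$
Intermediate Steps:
$n{\left(V,R \right)} = - \frac{R}{3}$ ($n{\left(V,R \right)} = \frac{R}{-3} = R \left(- \frac{1}{3}\right) = - \frac{R}{3}$)
$Z{\left(D \right)} = \frac{1}{2 D}$
$W - G{\left(Z{\left(n{\left(4,b{\left(-4 \right)} \right)} \right)} \right)} = 35408 - \frac{1}{2 \left(\left(- \frac{1}{3}\right) \left(-3\right)\right)} = 35408 - \frac{1}{2 \cdot 1} = 35408 - \frac{1}{2} \cdot 1 = 35408 - \frac{1}{2} = \frac{70815}{2}$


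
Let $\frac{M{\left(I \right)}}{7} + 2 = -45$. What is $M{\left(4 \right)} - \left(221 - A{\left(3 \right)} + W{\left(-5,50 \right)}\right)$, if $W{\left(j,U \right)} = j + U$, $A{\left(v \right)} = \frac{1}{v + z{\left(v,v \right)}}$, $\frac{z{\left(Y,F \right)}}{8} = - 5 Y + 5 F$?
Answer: $- \frac{1784}{3} \approx -594.67$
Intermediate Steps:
$z{\left(Y,F \right)} = - 40 Y + 40 F$ ($z{\left(Y,F \right)} = 8 \left(- 5 Y + 5 F\right) = - 40 Y + 40 F$)
$M{\left(I \right)} = -329$ ($M{\left(I \right)} = -14 + 7 \left(-45\right) = -14 - 315 = -329$)
$A{\left(v \right)} = \frac{1}{v}$ ($A{\left(v \right)} = \frac{1}{v + \left(- 40 v + 40 v\right)} = \frac{1}{v + 0} = \frac{1}{v}$)
$W{\left(j,U \right)} = U + j$
$M{\left(4 \right)} - \left(221 - A{\left(3 \right)} + W{\left(-5,50 \right)}\right) = -329 + \left(\left(\frac{1}{3} - 221\right) - \left(50 - 5\right)\right) = -329 + \left(\left(\frac{1}{3} - 221\right) - 45\right) = -329 - \frac{797}{3} = - \frac{1784}{3}$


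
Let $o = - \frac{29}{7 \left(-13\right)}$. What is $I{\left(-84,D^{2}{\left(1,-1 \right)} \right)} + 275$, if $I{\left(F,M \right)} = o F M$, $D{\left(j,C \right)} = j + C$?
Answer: $275$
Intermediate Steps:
$D{\left(j,C \right)} = C + j$
$o = \frac{29}{91}$ ($o = - \frac{29}{-91} = \left(-29\right) \left(- \frac{1}{91}\right) = \frac{29}{91} \approx 0.31868$)
$I{\left(F,M \right)} = \frac{29 F M}{91}$ ($I{\left(F,M \right)} = \frac{29 F}{91} M = \frac{29 F M}{91}$)
$I{\left(-84,D^{2}{\left(1,-1 \right)} \right)} + 275 = \frac{29}{91} \left(-84\right) \left(-1 + 1\right)^{2} + 275 = \frac{29}{91} \left(-84\right) 0^{2} + 275 = \frac{29}{91} \left(-84\right) 0 + 275 = 0 + 275 = 275$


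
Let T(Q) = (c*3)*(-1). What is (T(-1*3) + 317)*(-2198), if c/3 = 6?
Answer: -578074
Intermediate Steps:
c = 18 (c = 3*6 = 18)
T(Q) = -54 (T(Q) = (18*3)*(-1) = 54*(-1) = -54)
(T(-1*3) + 317)*(-2198) = (-54 + 317)*(-2198) = 263*(-2198) = -578074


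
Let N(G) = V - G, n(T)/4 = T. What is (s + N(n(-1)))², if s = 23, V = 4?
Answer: 961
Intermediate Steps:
n(T) = 4*T
N(G) = 4 - G
(s + N(n(-1)))² = (23 + (4 - 4*(-1)))² = (23 + (4 - 1*(-4)))² = (23 + (4 + 4))² = (23 + 8)² = 31² = 961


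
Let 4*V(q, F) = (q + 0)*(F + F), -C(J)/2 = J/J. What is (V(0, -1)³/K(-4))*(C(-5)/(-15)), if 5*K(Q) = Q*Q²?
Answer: 0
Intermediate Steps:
C(J) = -2 (C(J) = -2*J/J = -2*1 = -2)
V(q, F) = F*q/2 (V(q, F) = ((q + 0)*(F + F))/4 = (q*(2*F))/4 = (2*F*q)/4 = F*q/2)
K(Q) = Q³/5 (K(Q) = (Q*Q²)/5 = Q³/5)
(V(0, -1)³/K(-4))*(C(-5)/(-15)) = (((½)*(-1)*0)³/(((⅕)*(-4)³)))*(-2/(-15)) = (0³/(((⅕)*(-64))))*(-2*(-1/15)) = (0/(-64/5))*(2/15) = (0*(-5/64))*(2/15) = 0*(2/15) = 0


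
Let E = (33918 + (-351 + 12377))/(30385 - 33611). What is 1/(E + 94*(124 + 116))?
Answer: 1613/36366308 ≈ 4.4354e-5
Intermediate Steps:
E = -22972/1613 (E = (33918 + 12026)/(-3226) = 45944*(-1/3226) = -22972/1613 ≈ -14.242)
1/(E + 94*(124 + 116)) = 1/(-22972/1613 + 94*(124 + 116)) = 1/(-22972/1613 + 94*240) = 1/(-22972/1613 + 22560) = 1/(36366308/1613) = 1613/36366308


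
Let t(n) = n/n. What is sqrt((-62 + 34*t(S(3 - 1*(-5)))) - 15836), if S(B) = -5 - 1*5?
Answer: 2*I*sqrt(3966) ≈ 125.95*I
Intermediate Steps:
S(B) = -10 (S(B) = -5 - 5 = -10)
t(n) = 1
sqrt((-62 + 34*t(S(3 - 1*(-5)))) - 15836) = sqrt((-62 + 34*1) - 15836) = sqrt((-62 + 34) - 15836) = sqrt(-28 - 15836) = sqrt(-15864) = 2*I*sqrt(3966)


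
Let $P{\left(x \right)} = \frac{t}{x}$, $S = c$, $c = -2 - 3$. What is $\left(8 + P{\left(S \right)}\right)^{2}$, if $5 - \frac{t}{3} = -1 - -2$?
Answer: $\frac{784}{25} \approx 31.36$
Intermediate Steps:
$t = 12$ ($t = 15 - 3 \left(-1 - -2\right) = 15 - 3 \left(-1 + 2\right) = 15 - 3 = 12$)
$c = -5$ ($c = -2 - 3 = -5$)
$S = -5$
$P{\left(x \right)} = \frac{12}{x}$
$\left(8 + P{\left(S \right)}\right)^{2} = \left(8 + \frac{12}{-5}\right)^{2} = \left(8 + 12 \left(- \frac{1}{5}\right)\right)^{2} = \left(8 - \frac{12}{5}\right)^{2} = \left(\frac{28}{5}\right)^{2} = \frac{784}{25}$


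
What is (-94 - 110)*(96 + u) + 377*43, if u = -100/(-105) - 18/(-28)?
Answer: -25889/7 ≈ -3698.4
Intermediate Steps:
u = 67/42 (u = -100*(-1/105) - 18*(-1/28) = 20/21 + 9/14 = 67/42 ≈ 1.5952)
(-94 - 110)*(96 + u) + 377*43 = (-94 - 110)*(96 + 67/42) + 377*43 = -204*4099/42 + 16211 = -139366/7 + 16211 = -25889/7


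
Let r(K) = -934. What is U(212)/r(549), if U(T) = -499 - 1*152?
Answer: 651/934 ≈ 0.69700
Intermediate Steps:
U(T) = -651 (U(T) = -499 - 152 = -651)
U(212)/r(549) = -651/(-934) = -651*(-1/934) = 651/934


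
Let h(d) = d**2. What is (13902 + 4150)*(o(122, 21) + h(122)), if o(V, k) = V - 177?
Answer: 267693108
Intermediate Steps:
o(V, k) = -177 + V
(13902 + 4150)*(o(122, 21) + h(122)) = (13902 + 4150)*((-177 + 122) + 122**2) = 18052*(-55 + 14884) = 18052*14829 = 267693108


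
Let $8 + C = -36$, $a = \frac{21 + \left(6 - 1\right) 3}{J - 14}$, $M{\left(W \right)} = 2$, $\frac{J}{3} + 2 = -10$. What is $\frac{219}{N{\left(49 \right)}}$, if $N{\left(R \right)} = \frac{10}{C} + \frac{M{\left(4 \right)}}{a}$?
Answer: $- \frac{43362}{595} \approx -72.877$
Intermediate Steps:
$J = -36$ ($J = -6 + 3 \left(-10\right) = -6 - 30 = -36$)
$a = - \frac{18}{25}$ ($a = \frac{21 + \left(6 - 1\right) 3}{-36 - 14} = \frac{21 + 5 \cdot 3}{-50} = \left(21 + 15\right) \left(- \frac{1}{50}\right) = 36 \left(- \frac{1}{50}\right) = - \frac{18}{25} \approx -0.72$)
$C = -44$ ($C = -8 - 36 = -44$)
$N{\left(R \right)} = - \frac{595}{198}$ ($N{\left(R \right)} = \frac{10}{-44} + \frac{2}{- \frac{18}{25}} = 10 \left(- \frac{1}{44}\right) + 2 \left(- \frac{25}{18}\right) = - \frac{5}{22} - \frac{25}{9} = - \frac{595}{198}$)
$\frac{219}{N{\left(49 \right)}} = \frac{219}{- \frac{595}{198}} = 219 \left(- \frac{198}{595}\right) = - \frac{43362}{595}$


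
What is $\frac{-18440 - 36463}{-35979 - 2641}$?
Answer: $\frac{54903}{38620} \approx 1.4216$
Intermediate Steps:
$\frac{-18440 - 36463}{-35979 - 2641} = - \frac{54903}{-38620} = \left(-54903\right) \left(- \frac{1}{38620}\right) = \frac{54903}{38620}$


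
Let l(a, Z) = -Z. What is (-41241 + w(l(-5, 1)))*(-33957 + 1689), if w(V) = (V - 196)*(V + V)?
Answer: 1318050996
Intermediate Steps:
w(V) = 2*V*(-196 + V) (w(V) = (-196 + V)*(2*V) = 2*V*(-196 + V))
(-41241 + w(l(-5, 1)))*(-33957 + 1689) = (-41241 + 2*(-1*1)*(-196 - 1*1))*(-33957 + 1689) = (-41241 + 2*(-1)*(-196 - 1))*(-32268) = (-41241 + 2*(-1)*(-197))*(-32268) = (-41241 + 394)*(-32268) = -40847*(-32268) = 1318050996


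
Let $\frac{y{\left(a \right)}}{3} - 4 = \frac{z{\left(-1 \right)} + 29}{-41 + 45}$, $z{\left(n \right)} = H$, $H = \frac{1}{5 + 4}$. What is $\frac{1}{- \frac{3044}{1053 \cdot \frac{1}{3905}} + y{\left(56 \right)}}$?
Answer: $- \frac{2106}{23702387} \approx -8.8852 \cdot 10^{-5}$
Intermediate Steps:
$H = \frac{1}{9} \approx 0.11111$
$z{\left(n \right)} = \frac{1}{9}$
$y{\left(a \right)} = \frac{203}{6}$ ($y{\left(a \right)} = 12 + 3 \frac{\frac{1}{9} + 29}{-41 + 45} = 12 + 3 \frac{262}{9 \cdot 4} = 12 + 3 \cdot \frac{262}{9} \cdot \frac{1}{4} = 12 + 3 \cdot \frac{131}{18} = 12 + \frac{131}{6} = \frac{203}{6}$)
$\frac{1}{- \frac{3044}{1053 \cdot \frac{1}{3905}} + y{\left(56 \right)}} = \frac{1}{- \frac{3044}{1053 \cdot \frac{1}{3905}} + \frac{203}{6}} = \frac{1}{- \frac{3044}{\frac{1053}{3905}} + \frac{203}{6}} = \frac{1}{\left(-3044\right) \frac{3905}{1053} + \frac{203}{6}} = \frac{1}{- \frac{11886820}{1053} + \frac{203}{6}} = \frac{1}{- \frac{23702387}{2106}} = - \frac{2106}{23702387}$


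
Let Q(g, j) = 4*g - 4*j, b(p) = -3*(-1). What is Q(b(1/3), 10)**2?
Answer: 784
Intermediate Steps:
b(p) = 3
Q(g, j) = -4*j + 4*g
Q(b(1/3), 10)**2 = (-4*10 + 4*3)**2 = (-40 + 12)**2 = (-28)**2 = 784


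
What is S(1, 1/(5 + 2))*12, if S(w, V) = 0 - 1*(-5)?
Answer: 60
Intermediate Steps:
S(w, V) = 5 (S(w, V) = 0 + 5 = 5)
S(1, 1/(5 + 2))*12 = 5*12 = 60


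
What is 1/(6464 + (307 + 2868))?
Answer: 1/9639 ≈ 0.00010375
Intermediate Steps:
1/(6464 + (307 + 2868)) = 1/(6464 + 3175) = 1/9639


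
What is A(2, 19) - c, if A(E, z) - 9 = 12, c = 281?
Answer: -260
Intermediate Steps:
A(E, z) = 21 (A(E, z) = 9 + 12 = 21)
A(2, 19) - c = 21 - 1*281 = 21 - 281 = -260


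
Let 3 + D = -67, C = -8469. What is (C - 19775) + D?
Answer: -28314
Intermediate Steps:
D = -70 (D = -3 - 67 = -70)
(C - 19775) + D = (-8469 - 19775) - 70 = -28244 - 70 = -28314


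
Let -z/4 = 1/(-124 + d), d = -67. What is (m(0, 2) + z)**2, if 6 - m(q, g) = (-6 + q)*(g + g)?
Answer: 32878756/36481 ≈ 901.26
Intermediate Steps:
m(q, g) = 6 - 2*g*(-6 + q) (m(q, g) = 6 - (-6 + q)*(g + g) = 6 - (-6 + q)*2*g = 6 - 2*g*(-6 + q))
z = 4/191 (z = -4/(-124 - 67) = -4/(-191) = -4*(-1/191) = 4/191 ≈ 0.020942)
(m(0, 2) + z)**2 = ((6 + 12*2 - 2*2*0) + 4/191)**2 = ((6 + 24 + 0) + 4/191)**2 = (30 + 4/191)**2 = (5734/191)**2 = 32878756/36481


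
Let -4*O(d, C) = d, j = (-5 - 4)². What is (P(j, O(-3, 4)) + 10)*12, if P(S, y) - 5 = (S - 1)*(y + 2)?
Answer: 2820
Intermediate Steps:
j = 81 (j = (-9)² = 81)
O(d, C) = -d/4
P(S, y) = 5 + (-1 + S)*(2 + y) (P(S, y) = 5 + (S - 1)*(y + 2) = 5 + (-1 + S)*(2 + y))
(P(j, O(-3, 4)) + 10)*12 = ((3 - (-1)*(-3)/4 + 2*81 + 81*(-¼*(-3))) + 10)*12 = ((3 - 1*¾ + 162 + 81*(¾)) + 10)*12 = ((3 - ¾ + 162 + 243/4) + 10)*12 = (225 + 10)*12 = 235*12 = 2820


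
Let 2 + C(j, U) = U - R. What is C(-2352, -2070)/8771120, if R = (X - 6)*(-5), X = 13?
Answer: -2037/8771120 ≈ -0.00023224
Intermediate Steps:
R = -35 (R = (13 - 6)*(-5) = 7*(-5) = -35)
C(j, U) = 33 + U (C(j, U) = -2 + (U - 1*(-35)) = -2 + (U + 35) = -2 + (35 + U) = 33 + U)
C(-2352, -2070)/8771120 = (33 - 2070)/8771120 = -2037*1/8771120 = -2037/8771120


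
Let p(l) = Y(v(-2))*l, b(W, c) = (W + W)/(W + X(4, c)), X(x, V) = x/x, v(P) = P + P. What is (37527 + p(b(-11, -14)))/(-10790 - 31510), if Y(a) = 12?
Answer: -20863/23500 ≈ -0.88779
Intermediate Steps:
v(P) = 2*P
X(x, V) = 1
b(W, c) = 2*W/(1 + W) (b(W, c) = (W + W)/(W + 1) = (2*W)/(1 + W) = 2*W/(1 + W))
p(l) = 12*l
(37527 + p(b(-11, -14)))/(-10790 - 31510) = (37527 + 12*(2*(-11)/(1 - 11)))/(-10790 - 31510) = (37527 + 12*(2*(-11)/(-10)))/(-42300) = (37527 + 12*(2*(-11)*(-⅒)))*(-1/42300) = (37527 + 12*(11/5))*(-1/42300) = (37527 + 132/5)*(-1/42300) = (187767/5)*(-1/42300) = -20863/23500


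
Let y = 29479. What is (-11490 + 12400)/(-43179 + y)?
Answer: -91/1370 ≈ -0.066423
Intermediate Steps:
(-11490 + 12400)/(-43179 + y) = (-11490 + 12400)/(-43179 + 29479) = 910/(-13700) = 910*(-1/13700) = -91/1370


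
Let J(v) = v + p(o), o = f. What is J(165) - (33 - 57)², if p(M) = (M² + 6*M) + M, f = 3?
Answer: -381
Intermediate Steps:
o = 3
p(M) = M² + 7*M
J(v) = 30 + v (J(v) = v + 3*(7 + 3) = v + 3*10 = v + 30 = 30 + v)
J(165) - (33 - 57)² = (30 + 165) - (33 - 57)² = 195 - 1*(-24)² = 195 - 1*576 = 195 - 576 = -381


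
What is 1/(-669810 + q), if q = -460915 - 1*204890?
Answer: -1/1335615 ≈ -7.4872e-7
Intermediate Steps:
q = -665805 (q = -460915 - 204890 = -665805)
1/(-669810 + q) = 1/(-669810 - 665805) = 1/(-1335615) = -1/1335615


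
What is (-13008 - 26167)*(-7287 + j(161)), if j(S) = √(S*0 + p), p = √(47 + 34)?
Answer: 285350700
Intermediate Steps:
p = 9 (p = √81 = 9)
j(S) = 3 (j(S) = √(S*0 + 9) = √(0 + 9) = √9 = 3)
(-13008 - 26167)*(-7287 + j(161)) = (-13008 - 26167)*(-7287 + 3) = -39175*(-7284) = 285350700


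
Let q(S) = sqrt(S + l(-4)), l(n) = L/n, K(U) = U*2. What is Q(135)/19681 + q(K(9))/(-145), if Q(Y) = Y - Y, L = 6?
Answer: -sqrt(66)/290 ≈ -0.028014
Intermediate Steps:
K(U) = 2*U
Q(Y) = 0
l(n) = 6/n
q(S) = sqrt(-3/2 + S) (q(S) = sqrt(S + 6/(-4)) = sqrt(S + 6*(-1/4)) = sqrt(S - 3/2) = sqrt(-3/2 + S))
Q(135)/19681 + q(K(9))/(-145) = 0/19681 + (sqrt(-6 + 4*(2*9))/2)/(-145) = 0*(1/19681) + (sqrt(-6 + 4*18)/2)*(-1/145) = 0 + (sqrt(-6 + 72)/2)*(-1/145) = 0 + (sqrt(66)/2)*(-1/145) = 0 - sqrt(66)/290 = -sqrt(66)/290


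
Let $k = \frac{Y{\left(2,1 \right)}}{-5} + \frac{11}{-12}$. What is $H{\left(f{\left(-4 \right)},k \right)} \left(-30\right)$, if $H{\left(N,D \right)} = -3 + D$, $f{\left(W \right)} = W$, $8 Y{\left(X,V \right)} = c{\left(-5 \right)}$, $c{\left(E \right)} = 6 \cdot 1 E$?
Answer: $95$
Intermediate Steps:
$c{\left(E \right)} = 6 E$
$Y{\left(X,V \right)} = - \frac{15}{4}$ ($Y{\left(X,V \right)} = \frac{6 \left(-5\right)}{8} = \frac{1}{8} \left(-30\right) = - \frac{15}{4}$)
$k = - \frac{1}{6}$ ($k = - \frac{15}{4 \left(-5\right)} + \frac{11}{-12} = \left(- \frac{15}{4}\right) \left(- \frac{1}{5}\right) + 11 \left(- \frac{1}{12}\right) = \frac{3}{4} - \frac{11}{12} = - \frac{1}{6} \approx -0.16667$)
$H{\left(f{\left(-4 \right)},k \right)} \left(-30\right) = \left(-3 - \frac{1}{6}\right) \left(-30\right) = \left(- \frac{19}{6}\right) \left(-30\right) = 95$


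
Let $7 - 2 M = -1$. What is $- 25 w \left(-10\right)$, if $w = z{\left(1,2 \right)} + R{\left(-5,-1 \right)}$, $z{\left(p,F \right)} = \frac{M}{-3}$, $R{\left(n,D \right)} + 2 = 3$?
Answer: $- \frac{250}{3} \approx -83.333$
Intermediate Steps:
$M = 4$ ($M = \frac{7}{2} - - \frac{1}{2} = \frac{7}{2} + \frac{1}{2} = 4$)
$R{\left(n,D \right)} = 1$ ($R{\left(n,D \right)} = -2 + 3 = 1$)
$z{\left(p,F \right)} = - \frac{4}{3}$ ($z{\left(p,F \right)} = \frac{4}{-3} = 4 \left(- \frac{1}{3}\right) = - \frac{4}{3}$)
$w = - \frac{1}{3}$ ($w = - \frac{4}{3} + 1 = - \frac{1}{3} \approx -0.33333$)
$- 25 w \left(-10\right) = \left(-25\right) \left(- \frac{1}{3}\right) \left(-10\right) = \frac{25}{3} \left(-10\right) = - \frac{250}{3}$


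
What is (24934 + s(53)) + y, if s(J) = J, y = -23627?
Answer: 1360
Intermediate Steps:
(24934 + s(53)) + y = (24934 + 53) - 23627 = 24987 - 23627 = 1360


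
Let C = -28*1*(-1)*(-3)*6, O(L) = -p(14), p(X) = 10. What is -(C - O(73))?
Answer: 494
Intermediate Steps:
O(L) = -10 (O(L) = -1*10 = -10)
C = -504 (C = -(-28)*(-3)*6 = -28*3*6 = -84*6 = -504)
-(C - O(73)) = -(-504 - 1*(-10)) = -(-504 + 10) = -1*(-494) = 494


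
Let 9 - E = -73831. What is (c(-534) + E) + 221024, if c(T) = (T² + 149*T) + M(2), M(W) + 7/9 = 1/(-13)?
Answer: 58553018/117 ≈ 5.0045e+5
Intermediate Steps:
E = 73840 (E = 9 - 1*(-73831) = 9 + 73831 = 73840)
M(W) = -100/117 (M(W) = -7/9 + 1/(-13) = -7/9 + 1*(-1/13) = -7/9 - 1/13 = -100/117)
c(T) = -100/117 + T² + 149*T (c(T) = (T² + 149*T) - 100/117 = -100/117 + T² + 149*T)
(c(-534) + E) + 221024 = ((-100/117 + (-534)² + 149*(-534)) + 73840) + 221024 = ((-100/117 + 285156 - 79566) + 73840) + 221024 = (24053930/117 + 73840) + 221024 = 32693210/117 + 221024 = 58553018/117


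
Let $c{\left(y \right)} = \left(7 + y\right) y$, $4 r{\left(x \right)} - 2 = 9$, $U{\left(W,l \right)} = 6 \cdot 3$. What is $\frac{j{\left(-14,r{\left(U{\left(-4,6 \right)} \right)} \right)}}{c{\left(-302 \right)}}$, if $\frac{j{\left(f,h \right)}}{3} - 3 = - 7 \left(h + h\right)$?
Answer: $- \frac{213}{178180} \approx -0.0011954$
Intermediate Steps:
$U{\left(W,l \right)} = 18$
$r{\left(x \right)} = \frac{11}{4}$ ($r{\left(x \right)} = \frac{1}{2} + \frac{1}{4} \cdot 9 = \frac{1}{2} + \frac{9}{4} = \frac{11}{4}$)
$j{\left(f,h \right)} = 9 - 42 h$ ($j{\left(f,h \right)} = 9 + 3 \left(- 7 \left(h + h\right)\right) = 9 + 3 \left(- 7 \cdot 2 h\right) = 9 + 3 \left(- 14 h\right) = 9 - 42 h$)
$c{\left(y \right)} = y \left(7 + y\right)$
$\frac{j{\left(-14,r{\left(U{\left(-4,6 \right)} \right)} \right)}}{c{\left(-302 \right)}} = \frac{9 - \frac{231}{2}}{\left(-302\right) \left(7 - 302\right)} = \frac{9 - \frac{231}{2}}{\left(-302\right) \left(-295\right)} = - \frac{213}{2 \cdot 89090} = \left(- \frac{213}{2}\right) \frac{1}{89090} = - \frac{213}{178180}$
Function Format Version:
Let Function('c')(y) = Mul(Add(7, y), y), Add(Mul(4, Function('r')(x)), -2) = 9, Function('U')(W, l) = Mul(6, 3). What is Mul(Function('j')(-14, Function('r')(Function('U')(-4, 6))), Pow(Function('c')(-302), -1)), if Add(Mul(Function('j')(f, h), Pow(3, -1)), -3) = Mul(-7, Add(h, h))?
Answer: Rational(-213, 178180) ≈ -0.0011954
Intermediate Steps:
Function('U')(W, l) = 18
Function('r')(x) = Rational(11, 4) (Function('r')(x) = Add(Rational(1, 2), Mul(Rational(1, 4), 9)) = Add(Rational(1, 2), Rational(9, 4)) = Rational(11, 4))
Function('j')(f, h) = Add(9, Mul(-42, h)) (Function('j')(f, h) = Add(9, Mul(3, Mul(-7, Add(h, h)))) = Add(9, Mul(3, Mul(-7, Mul(2, h)))) = Add(9, Mul(3, Mul(-14, h))) = Add(9, Mul(-42, h)))
Function('c')(y) = Mul(y, Add(7, y))
Mul(Function('j')(-14, Function('r')(Function('U')(-4, 6))), Pow(Function('c')(-302), -1)) = Mul(Add(9, Mul(-42, Rational(11, 4))), Pow(Mul(-302, Add(7, -302)), -1)) = Mul(Add(9, Rational(-231, 2)), Pow(Mul(-302, -295), -1)) = Mul(Rational(-213, 2), Pow(89090, -1)) = Mul(Rational(-213, 2), Rational(1, 89090)) = Rational(-213, 178180)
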